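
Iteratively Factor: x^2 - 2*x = (x - 2)*(x)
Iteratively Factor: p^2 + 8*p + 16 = (p + 4)*(p + 4)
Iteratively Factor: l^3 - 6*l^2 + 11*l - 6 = (l - 2)*(l^2 - 4*l + 3) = (l - 3)*(l - 2)*(l - 1)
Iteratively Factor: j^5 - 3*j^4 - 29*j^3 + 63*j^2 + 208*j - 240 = (j + 3)*(j^4 - 6*j^3 - 11*j^2 + 96*j - 80) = (j - 1)*(j + 3)*(j^3 - 5*j^2 - 16*j + 80) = (j - 5)*(j - 1)*(j + 3)*(j^2 - 16) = (j - 5)*(j - 1)*(j + 3)*(j + 4)*(j - 4)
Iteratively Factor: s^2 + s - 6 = (s + 3)*(s - 2)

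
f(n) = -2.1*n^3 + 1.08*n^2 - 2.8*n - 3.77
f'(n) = -6.3*n^2 + 2.16*n - 2.8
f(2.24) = -28.23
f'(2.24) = -29.57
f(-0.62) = -1.12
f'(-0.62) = -6.56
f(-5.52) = 397.81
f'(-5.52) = -206.69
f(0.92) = -7.07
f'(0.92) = -6.15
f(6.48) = -547.97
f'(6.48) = -253.34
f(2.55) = -38.71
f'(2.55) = -38.26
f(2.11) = -24.60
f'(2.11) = -26.29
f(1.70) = -15.73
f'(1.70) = -17.34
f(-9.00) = 1639.81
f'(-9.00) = -532.54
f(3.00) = -59.15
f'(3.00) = -53.02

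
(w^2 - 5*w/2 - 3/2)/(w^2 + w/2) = (w - 3)/w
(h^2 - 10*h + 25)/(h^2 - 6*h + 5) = (h - 5)/(h - 1)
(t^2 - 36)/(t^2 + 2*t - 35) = (t^2 - 36)/(t^2 + 2*t - 35)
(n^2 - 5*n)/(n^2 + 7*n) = (n - 5)/(n + 7)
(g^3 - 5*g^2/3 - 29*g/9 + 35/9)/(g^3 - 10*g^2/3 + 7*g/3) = (g + 5/3)/g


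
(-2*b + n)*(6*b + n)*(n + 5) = -12*b^2*n - 60*b^2 + 4*b*n^2 + 20*b*n + n^3 + 5*n^2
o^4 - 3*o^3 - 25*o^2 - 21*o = o*(o - 7)*(o + 1)*(o + 3)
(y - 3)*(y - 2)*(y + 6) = y^3 + y^2 - 24*y + 36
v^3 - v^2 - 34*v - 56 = (v - 7)*(v + 2)*(v + 4)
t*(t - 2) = t^2 - 2*t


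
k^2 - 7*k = k*(k - 7)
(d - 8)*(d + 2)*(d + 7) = d^3 + d^2 - 58*d - 112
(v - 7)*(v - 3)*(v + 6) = v^3 - 4*v^2 - 39*v + 126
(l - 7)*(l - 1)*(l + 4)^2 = l^4 - 41*l^2 - 72*l + 112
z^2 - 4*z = z*(z - 4)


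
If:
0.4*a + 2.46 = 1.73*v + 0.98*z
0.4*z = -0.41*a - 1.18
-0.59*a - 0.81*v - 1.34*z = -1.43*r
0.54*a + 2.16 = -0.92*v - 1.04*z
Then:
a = -8.77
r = -0.24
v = -4.03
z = 6.04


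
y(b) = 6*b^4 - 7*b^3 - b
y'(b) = 24*b^3 - 21*b^2 - 1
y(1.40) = 2.44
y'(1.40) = 23.70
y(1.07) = -1.78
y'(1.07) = 4.36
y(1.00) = -2.00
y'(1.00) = 2.00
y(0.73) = -1.75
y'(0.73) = -2.85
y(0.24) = -0.32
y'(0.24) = -1.88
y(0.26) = -0.36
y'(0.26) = -2.00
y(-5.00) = 4630.00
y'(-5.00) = -3526.00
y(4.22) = 1372.55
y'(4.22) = 1428.66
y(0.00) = 0.00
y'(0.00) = -1.00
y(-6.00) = 9294.00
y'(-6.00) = -5941.00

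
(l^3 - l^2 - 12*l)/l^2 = l - 1 - 12/l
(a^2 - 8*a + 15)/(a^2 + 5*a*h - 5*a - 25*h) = (a - 3)/(a + 5*h)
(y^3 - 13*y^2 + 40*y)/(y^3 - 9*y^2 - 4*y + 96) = y*(y - 5)/(y^2 - y - 12)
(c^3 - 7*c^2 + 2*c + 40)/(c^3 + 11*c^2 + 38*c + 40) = (c^2 - 9*c + 20)/(c^2 + 9*c + 20)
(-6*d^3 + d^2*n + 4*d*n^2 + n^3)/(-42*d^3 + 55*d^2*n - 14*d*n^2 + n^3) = (6*d^2 + 5*d*n + n^2)/(42*d^2 - 13*d*n + n^2)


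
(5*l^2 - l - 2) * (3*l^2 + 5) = 15*l^4 - 3*l^3 + 19*l^2 - 5*l - 10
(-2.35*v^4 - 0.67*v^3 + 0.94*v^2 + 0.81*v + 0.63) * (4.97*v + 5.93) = -11.6795*v^5 - 17.2654*v^4 + 0.698699999999999*v^3 + 9.5999*v^2 + 7.9344*v + 3.7359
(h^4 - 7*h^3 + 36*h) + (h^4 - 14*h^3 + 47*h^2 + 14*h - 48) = 2*h^4 - 21*h^3 + 47*h^2 + 50*h - 48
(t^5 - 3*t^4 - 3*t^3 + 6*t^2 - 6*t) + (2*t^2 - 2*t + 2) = t^5 - 3*t^4 - 3*t^3 + 8*t^2 - 8*t + 2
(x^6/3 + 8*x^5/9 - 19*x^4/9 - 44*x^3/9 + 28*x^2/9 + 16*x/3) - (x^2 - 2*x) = x^6/3 + 8*x^5/9 - 19*x^4/9 - 44*x^3/9 + 19*x^2/9 + 22*x/3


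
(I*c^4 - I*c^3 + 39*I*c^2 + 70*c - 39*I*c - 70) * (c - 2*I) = I*c^5 + 2*c^4 - I*c^4 - 2*c^3 + 39*I*c^3 + 148*c^2 - 39*I*c^2 - 148*c - 140*I*c + 140*I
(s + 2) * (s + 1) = s^2 + 3*s + 2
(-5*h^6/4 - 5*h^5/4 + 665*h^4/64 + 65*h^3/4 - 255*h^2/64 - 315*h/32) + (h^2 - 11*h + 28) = -5*h^6/4 - 5*h^5/4 + 665*h^4/64 + 65*h^3/4 - 191*h^2/64 - 667*h/32 + 28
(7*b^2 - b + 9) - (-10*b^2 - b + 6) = 17*b^2 + 3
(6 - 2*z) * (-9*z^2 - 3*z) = 18*z^3 - 48*z^2 - 18*z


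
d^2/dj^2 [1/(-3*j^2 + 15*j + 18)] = 2*(-j^2 + 5*j + (2*j - 5)^2 + 6)/(3*(-j^2 + 5*j + 6)^3)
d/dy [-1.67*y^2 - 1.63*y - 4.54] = -3.34*y - 1.63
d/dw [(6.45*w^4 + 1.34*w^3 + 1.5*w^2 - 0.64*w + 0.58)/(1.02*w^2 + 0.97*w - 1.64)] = (13.158*w^5 + 20.1363*w^4 - 39.7124*w^3 - 4.485*w^2 - 6.1032*w + 0.487)/(1.0404*w^4 + 1.9788*w^3 - 2.4047*w^2 - 3.1816*w + 2.6896)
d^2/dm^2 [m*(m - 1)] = 2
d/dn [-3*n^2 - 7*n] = -6*n - 7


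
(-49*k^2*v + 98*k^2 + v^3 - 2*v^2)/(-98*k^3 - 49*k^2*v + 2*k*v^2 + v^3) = (v - 2)/(2*k + v)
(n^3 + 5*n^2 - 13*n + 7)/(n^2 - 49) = (n^2 - 2*n + 1)/(n - 7)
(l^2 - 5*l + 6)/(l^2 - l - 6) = (l - 2)/(l + 2)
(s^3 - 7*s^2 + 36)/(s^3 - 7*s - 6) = (s - 6)/(s + 1)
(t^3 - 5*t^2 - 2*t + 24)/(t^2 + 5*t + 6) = (t^2 - 7*t + 12)/(t + 3)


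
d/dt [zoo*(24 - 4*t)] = zoo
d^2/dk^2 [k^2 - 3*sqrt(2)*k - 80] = 2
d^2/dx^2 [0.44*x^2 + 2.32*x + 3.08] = 0.880000000000000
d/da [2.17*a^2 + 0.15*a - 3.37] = 4.34*a + 0.15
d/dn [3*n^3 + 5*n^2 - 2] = n*(9*n + 10)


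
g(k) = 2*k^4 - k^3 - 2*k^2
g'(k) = 8*k^3 - 3*k^2 - 4*k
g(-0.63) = -0.23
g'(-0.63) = -0.67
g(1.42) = 1.24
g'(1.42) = 11.18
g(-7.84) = 7915.00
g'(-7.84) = -4008.16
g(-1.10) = 1.84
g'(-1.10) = -9.88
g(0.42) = -0.36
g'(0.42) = -1.62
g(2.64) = 64.81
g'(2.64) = 115.73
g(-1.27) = 4.03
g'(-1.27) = -16.15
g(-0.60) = -0.24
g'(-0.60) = -0.41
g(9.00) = 12231.00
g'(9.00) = 5553.00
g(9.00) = 12231.00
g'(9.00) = 5553.00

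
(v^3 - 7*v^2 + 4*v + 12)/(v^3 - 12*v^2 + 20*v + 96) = (v^2 - v - 2)/(v^2 - 6*v - 16)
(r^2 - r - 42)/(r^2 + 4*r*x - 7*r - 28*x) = (r + 6)/(r + 4*x)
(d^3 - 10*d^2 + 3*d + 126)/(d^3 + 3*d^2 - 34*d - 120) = (d^2 - 4*d - 21)/(d^2 + 9*d + 20)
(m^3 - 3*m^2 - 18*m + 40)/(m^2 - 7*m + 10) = m + 4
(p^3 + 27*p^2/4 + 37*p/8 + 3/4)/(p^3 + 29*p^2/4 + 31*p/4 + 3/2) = (p + 1/2)/(p + 1)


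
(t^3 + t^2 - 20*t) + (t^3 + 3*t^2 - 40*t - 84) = 2*t^3 + 4*t^2 - 60*t - 84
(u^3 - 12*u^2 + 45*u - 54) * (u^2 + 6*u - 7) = u^5 - 6*u^4 - 34*u^3 + 300*u^2 - 639*u + 378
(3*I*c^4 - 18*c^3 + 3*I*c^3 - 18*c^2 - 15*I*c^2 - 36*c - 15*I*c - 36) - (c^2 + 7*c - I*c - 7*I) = 3*I*c^4 - 18*c^3 + 3*I*c^3 - 19*c^2 - 15*I*c^2 - 43*c - 14*I*c - 36 + 7*I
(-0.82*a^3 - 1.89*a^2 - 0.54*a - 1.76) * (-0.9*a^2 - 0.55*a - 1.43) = 0.738*a^5 + 2.152*a^4 + 2.6981*a^3 + 4.5837*a^2 + 1.7402*a + 2.5168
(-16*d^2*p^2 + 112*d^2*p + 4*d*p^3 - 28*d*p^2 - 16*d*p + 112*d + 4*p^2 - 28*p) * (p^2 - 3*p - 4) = -16*d^2*p^4 + 160*d^2*p^3 - 272*d^2*p^2 - 448*d^2*p + 4*d*p^5 - 40*d*p^4 + 52*d*p^3 + 272*d*p^2 - 272*d*p - 448*d + 4*p^4 - 40*p^3 + 68*p^2 + 112*p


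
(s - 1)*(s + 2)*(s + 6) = s^3 + 7*s^2 + 4*s - 12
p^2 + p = p*(p + 1)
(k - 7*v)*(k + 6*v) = k^2 - k*v - 42*v^2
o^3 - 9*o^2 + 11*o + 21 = (o - 7)*(o - 3)*(o + 1)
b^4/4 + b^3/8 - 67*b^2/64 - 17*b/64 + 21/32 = (b/2 + 1/2)*(b/2 + 1)*(b - 7/4)*(b - 3/4)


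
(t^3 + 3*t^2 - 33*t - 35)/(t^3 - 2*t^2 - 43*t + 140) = (t + 1)/(t - 4)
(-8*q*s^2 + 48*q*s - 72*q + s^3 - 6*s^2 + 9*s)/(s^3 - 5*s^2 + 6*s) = (-8*q*s + 24*q + s^2 - 3*s)/(s*(s - 2))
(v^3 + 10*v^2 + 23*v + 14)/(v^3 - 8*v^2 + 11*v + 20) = (v^2 + 9*v + 14)/(v^2 - 9*v + 20)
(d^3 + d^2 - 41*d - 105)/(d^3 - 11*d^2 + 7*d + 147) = (d + 5)/(d - 7)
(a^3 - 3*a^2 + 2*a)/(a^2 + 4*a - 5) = a*(a - 2)/(a + 5)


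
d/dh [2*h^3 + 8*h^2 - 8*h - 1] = 6*h^2 + 16*h - 8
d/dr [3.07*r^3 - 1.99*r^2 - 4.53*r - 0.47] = 9.21*r^2 - 3.98*r - 4.53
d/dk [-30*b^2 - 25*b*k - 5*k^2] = -25*b - 10*k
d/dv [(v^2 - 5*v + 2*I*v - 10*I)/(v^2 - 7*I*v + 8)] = (v^2*(5 - 9*I) + v*(16 + 20*I) + 30 + 16*I)/(v^4 - 14*I*v^3 - 33*v^2 - 112*I*v + 64)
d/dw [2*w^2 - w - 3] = 4*w - 1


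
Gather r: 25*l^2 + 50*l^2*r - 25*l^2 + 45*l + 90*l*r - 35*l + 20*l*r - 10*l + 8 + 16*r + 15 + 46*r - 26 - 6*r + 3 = r*(50*l^2 + 110*l + 56)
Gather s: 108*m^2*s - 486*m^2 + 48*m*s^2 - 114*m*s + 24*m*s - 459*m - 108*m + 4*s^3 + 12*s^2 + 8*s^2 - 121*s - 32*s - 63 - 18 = -486*m^2 - 567*m + 4*s^3 + s^2*(48*m + 20) + s*(108*m^2 - 90*m - 153) - 81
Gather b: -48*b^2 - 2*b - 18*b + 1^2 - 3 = -48*b^2 - 20*b - 2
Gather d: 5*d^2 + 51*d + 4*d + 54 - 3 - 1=5*d^2 + 55*d + 50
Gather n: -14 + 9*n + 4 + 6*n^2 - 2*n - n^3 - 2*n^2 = -n^3 + 4*n^2 + 7*n - 10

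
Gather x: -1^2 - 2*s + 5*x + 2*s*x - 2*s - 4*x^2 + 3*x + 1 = -4*s - 4*x^2 + x*(2*s + 8)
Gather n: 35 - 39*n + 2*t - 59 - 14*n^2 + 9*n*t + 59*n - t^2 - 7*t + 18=-14*n^2 + n*(9*t + 20) - t^2 - 5*t - 6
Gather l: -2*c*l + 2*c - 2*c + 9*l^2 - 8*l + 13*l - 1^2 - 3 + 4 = 9*l^2 + l*(5 - 2*c)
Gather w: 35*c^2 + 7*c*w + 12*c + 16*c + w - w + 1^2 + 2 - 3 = 35*c^2 + 7*c*w + 28*c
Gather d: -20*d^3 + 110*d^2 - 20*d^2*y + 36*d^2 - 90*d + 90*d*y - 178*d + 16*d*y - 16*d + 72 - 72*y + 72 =-20*d^3 + d^2*(146 - 20*y) + d*(106*y - 284) - 72*y + 144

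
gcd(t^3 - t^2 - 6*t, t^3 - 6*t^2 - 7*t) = t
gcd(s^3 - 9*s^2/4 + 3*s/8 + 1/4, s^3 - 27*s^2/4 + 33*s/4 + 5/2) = s^2 - 7*s/4 - 1/2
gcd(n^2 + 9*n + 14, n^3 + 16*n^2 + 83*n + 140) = n + 7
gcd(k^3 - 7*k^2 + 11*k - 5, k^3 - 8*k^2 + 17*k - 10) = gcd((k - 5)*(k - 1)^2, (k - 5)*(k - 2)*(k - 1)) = k^2 - 6*k + 5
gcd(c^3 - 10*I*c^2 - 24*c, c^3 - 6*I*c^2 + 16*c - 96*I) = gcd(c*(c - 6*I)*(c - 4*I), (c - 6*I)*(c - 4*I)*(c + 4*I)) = c^2 - 10*I*c - 24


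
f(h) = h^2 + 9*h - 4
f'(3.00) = 15.00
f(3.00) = 32.00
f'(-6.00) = -3.00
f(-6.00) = -22.00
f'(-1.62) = 5.76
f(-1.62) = -15.96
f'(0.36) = 9.72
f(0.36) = -0.63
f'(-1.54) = 5.92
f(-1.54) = -15.49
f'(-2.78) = 3.44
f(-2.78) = -21.29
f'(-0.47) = 8.06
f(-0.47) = -8.01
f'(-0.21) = 8.58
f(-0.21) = -5.85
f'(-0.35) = 8.30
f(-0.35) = -7.03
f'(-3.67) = 1.66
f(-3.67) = -23.56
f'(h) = 2*h + 9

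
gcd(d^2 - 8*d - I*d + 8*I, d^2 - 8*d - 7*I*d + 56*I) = d - 8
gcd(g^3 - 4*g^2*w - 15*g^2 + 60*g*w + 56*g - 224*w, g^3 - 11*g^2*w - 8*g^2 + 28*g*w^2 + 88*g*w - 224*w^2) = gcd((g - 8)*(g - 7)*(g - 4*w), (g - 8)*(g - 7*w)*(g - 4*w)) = -g^2 + 4*g*w + 8*g - 32*w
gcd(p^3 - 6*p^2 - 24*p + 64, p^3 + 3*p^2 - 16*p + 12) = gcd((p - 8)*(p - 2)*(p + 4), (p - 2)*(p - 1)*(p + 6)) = p - 2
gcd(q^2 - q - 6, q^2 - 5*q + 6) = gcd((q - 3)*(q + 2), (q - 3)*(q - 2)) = q - 3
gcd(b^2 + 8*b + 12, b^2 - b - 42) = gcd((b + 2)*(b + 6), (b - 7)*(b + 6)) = b + 6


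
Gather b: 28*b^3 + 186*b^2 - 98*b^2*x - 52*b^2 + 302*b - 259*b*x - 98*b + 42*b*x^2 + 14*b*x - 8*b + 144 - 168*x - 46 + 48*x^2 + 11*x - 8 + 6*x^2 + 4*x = 28*b^3 + b^2*(134 - 98*x) + b*(42*x^2 - 245*x + 196) + 54*x^2 - 153*x + 90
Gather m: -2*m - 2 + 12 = 10 - 2*m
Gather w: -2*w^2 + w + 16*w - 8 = -2*w^2 + 17*w - 8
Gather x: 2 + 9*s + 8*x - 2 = 9*s + 8*x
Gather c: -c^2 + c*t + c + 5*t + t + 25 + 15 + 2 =-c^2 + c*(t + 1) + 6*t + 42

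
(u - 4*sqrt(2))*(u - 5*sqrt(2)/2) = u^2 - 13*sqrt(2)*u/2 + 20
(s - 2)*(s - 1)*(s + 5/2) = s^3 - s^2/2 - 11*s/2 + 5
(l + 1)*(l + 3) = l^2 + 4*l + 3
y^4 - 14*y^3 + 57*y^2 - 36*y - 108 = (y - 6)^2*(y - 3)*(y + 1)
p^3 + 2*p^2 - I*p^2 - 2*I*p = p*(p + 2)*(p - I)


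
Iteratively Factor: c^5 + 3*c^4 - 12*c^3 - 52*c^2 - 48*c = (c)*(c^4 + 3*c^3 - 12*c^2 - 52*c - 48) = c*(c + 2)*(c^3 + c^2 - 14*c - 24) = c*(c + 2)^2*(c^2 - c - 12) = c*(c + 2)^2*(c + 3)*(c - 4)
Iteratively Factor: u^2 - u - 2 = (u + 1)*(u - 2)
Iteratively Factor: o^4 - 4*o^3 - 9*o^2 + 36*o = (o - 3)*(o^3 - o^2 - 12*o) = (o - 4)*(o - 3)*(o^2 + 3*o) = o*(o - 4)*(o - 3)*(o + 3)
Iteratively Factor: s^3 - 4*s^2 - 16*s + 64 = (s - 4)*(s^2 - 16) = (s - 4)*(s + 4)*(s - 4)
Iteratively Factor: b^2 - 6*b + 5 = (b - 5)*(b - 1)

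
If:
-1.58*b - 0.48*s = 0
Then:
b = -0.30379746835443*s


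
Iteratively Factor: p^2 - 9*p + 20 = (p - 5)*(p - 4)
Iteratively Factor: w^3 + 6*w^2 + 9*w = (w + 3)*(w^2 + 3*w) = (w + 3)^2*(w)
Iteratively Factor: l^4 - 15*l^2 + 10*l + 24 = (l - 3)*(l^3 + 3*l^2 - 6*l - 8) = (l - 3)*(l + 1)*(l^2 + 2*l - 8) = (l - 3)*(l + 1)*(l + 4)*(l - 2)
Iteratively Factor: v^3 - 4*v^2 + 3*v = (v - 3)*(v^2 - v) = v*(v - 3)*(v - 1)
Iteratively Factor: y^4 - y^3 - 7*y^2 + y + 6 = (y + 2)*(y^3 - 3*y^2 - y + 3) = (y + 1)*(y + 2)*(y^2 - 4*y + 3) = (y - 3)*(y + 1)*(y + 2)*(y - 1)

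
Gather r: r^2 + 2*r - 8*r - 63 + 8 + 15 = r^2 - 6*r - 40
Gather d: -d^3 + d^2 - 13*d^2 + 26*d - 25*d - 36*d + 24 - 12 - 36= -d^3 - 12*d^2 - 35*d - 24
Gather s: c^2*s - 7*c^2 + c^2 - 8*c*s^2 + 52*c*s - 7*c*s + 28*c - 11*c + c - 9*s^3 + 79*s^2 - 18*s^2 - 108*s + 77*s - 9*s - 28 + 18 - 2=-6*c^2 + 18*c - 9*s^3 + s^2*(61 - 8*c) + s*(c^2 + 45*c - 40) - 12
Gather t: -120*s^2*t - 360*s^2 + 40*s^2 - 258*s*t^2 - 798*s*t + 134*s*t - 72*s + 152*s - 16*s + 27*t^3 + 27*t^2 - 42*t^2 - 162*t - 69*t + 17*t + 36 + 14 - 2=-320*s^2 + 64*s + 27*t^3 + t^2*(-258*s - 15) + t*(-120*s^2 - 664*s - 214) + 48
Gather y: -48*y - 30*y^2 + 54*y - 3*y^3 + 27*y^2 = -3*y^3 - 3*y^2 + 6*y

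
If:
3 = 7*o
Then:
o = 3/7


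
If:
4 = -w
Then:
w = -4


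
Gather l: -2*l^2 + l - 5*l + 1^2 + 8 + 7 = -2*l^2 - 4*l + 16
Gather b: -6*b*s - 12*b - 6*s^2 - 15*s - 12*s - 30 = b*(-6*s - 12) - 6*s^2 - 27*s - 30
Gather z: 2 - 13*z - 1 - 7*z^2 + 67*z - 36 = -7*z^2 + 54*z - 35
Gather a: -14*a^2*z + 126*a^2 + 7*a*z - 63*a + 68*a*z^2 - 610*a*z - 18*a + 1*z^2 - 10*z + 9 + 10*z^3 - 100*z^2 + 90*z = a^2*(126 - 14*z) + a*(68*z^2 - 603*z - 81) + 10*z^3 - 99*z^2 + 80*z + 9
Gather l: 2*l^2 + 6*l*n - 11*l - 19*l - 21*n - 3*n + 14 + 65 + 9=2*l^2 + l*(6*n - 30) - 24*n + 88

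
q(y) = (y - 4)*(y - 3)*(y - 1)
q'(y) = (y - 4)*(y - 3) + (y - 4)*(y - 1) + (y - 3)*(y - 1)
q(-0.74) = -30.85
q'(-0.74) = 32.48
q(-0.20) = -16.13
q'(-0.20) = 22.32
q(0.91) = -0.58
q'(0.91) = 6.92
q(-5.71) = -567.49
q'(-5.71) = 208.17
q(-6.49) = -745.63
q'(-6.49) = 249.20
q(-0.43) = -21.73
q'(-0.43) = 26.43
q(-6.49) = -745.63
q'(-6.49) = 249.20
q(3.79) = -0.46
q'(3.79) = 1.45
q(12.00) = 792.00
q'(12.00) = 259.00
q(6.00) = 30.00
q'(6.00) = 31.00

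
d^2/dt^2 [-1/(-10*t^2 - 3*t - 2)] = 2*(-100*t^2 - 30*t + (20*t + 3)^2 - 20)/(10*t^2 + 3*t + 2)^3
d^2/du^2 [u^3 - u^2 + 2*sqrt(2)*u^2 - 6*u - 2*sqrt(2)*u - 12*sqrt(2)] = 6*u - 2 + 4*sqrt(2)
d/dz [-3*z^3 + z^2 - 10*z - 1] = -9*z^2 + 2*z - 10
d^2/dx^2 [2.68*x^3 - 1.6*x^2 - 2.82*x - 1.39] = 16.08*x - 3.2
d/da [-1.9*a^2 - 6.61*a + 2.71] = -3.8*a - 6.61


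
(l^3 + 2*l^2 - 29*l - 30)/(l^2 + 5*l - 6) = (l^2 - 4*l - 5)/(l - 1)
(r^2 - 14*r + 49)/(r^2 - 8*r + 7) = (r - 7)/(r - 1)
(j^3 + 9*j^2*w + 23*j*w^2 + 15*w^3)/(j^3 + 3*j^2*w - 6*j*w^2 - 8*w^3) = (-j^2 - 8*j*w - 15*w^2)/(-j^2 - 2*j*w + 8*w^2)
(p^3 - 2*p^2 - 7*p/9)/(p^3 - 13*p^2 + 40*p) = (p^2 - 2*p - 7/9)/(p^2 - 13*p + 40)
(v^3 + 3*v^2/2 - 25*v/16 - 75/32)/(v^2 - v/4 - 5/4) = (8*v^2 + 22*v + 15)/(8*(v + 1))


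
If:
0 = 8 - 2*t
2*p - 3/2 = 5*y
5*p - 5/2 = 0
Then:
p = 1/2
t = 4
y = -1/10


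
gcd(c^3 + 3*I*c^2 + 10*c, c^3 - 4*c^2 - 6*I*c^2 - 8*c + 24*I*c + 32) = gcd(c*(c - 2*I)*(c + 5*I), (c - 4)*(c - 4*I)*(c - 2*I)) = c - 2*I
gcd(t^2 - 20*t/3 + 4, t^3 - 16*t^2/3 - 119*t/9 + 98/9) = t - 2/3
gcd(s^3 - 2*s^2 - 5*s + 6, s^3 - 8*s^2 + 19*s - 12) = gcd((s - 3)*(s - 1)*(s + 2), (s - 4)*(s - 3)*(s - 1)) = s^2 - 4*s + 3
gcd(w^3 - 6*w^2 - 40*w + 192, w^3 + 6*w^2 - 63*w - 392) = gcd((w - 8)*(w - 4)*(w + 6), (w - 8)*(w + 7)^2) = w - 8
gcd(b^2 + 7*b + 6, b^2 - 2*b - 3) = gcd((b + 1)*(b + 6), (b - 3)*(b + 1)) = b + 1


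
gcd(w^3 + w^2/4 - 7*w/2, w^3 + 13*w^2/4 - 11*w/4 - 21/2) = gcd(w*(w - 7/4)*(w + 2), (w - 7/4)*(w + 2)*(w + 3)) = w^2 + w/4 - 7/2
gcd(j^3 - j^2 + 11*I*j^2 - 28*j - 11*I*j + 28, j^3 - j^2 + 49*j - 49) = j^2 + j*(-1 + 7*I) - 7*I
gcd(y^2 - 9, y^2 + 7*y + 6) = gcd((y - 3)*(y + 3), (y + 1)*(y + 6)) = 1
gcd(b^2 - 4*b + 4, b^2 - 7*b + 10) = b - 2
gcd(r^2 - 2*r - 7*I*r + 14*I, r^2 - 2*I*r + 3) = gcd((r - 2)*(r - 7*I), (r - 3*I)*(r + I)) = 1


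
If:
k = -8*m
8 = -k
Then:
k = -8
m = 1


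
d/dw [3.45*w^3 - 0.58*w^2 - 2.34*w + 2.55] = 10.35*w^2 - 1.16*w - 2.34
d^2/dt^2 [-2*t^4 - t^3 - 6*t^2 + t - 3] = -24*t^2 - 6*t - 12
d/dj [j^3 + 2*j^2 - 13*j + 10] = 3*j^2 + 4*j - 13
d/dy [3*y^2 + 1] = 6*y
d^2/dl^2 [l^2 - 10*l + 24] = 2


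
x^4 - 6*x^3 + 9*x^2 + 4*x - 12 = (x - 3)*(x - 2)^2*(x + 1)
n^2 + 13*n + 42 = (n + 6)*(n + 7)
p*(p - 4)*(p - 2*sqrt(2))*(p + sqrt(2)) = p^4 - 4*p^3 - sqrt(2)*p^3 - 4*p^2 + 4*sqrt(2)*p^2 + 16*p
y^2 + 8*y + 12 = (y + 2)*(y + 6)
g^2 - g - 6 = (g - 3)*(g + 2)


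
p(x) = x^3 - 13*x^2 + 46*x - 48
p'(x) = 3*x^2 - 26*x + 46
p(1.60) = -3.58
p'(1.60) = 12.08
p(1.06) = -12.66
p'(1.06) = 21.81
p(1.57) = -3.95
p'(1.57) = 12.57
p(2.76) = 0.96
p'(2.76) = -2.91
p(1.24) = -9.04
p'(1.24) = 18.37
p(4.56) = -13.74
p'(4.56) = -10.18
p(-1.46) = -145.98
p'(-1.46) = 90.35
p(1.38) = -6.65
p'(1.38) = 15.83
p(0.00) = -48.00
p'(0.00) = 46.00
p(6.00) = -24.00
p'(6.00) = -2.00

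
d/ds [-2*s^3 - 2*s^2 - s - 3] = -6*s^2 - 4*s - 1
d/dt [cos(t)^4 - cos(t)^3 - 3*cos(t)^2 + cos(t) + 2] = (-4*cos(t)^3 + 3*cos(t)^2 + 6*cos(t) - 1)*sin(t)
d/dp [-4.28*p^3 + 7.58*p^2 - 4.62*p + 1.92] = -12.84*p^2 + 15.16*p - 4.62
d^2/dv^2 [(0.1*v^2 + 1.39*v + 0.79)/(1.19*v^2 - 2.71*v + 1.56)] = (4.581738*v^3 + 5.598474*v^2 - 30.768402*v + 20.910014)/(1.685159*v^6 - 11.512893*v^5 + 32.845785*v^4 - 50.087575*v^3 + 43.05834*v^2 - 19.785168*v + 3.796416)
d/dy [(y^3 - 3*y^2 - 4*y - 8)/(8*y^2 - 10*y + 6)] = (2*y^4 - 5*y^3 + 20*y^2 + 23*y - 26)/(16*y^4 - 40*y^3 + 49*y^2 - 30*y + 9)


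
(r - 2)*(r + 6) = r^2 + 4*r - 12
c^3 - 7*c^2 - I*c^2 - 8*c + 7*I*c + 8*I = (c - 8)*(c + 1)*(c - I)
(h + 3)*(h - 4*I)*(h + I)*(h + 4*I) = h^4 + 3*h^3 + I*h^3 + 16*h^2 + 3*I*h^2 + 48*h + 16*I*h + 48*I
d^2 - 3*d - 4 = (d - 4)*(d + 1)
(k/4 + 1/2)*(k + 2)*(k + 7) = k^3/4 + 11*k^2/4 + 8*k + 7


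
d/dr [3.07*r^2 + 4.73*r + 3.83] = 6.14*r + 4.73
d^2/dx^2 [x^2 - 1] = 2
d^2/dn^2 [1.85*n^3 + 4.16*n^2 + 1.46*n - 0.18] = 11.1*n + 8.32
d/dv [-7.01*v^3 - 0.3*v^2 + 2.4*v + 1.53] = -21.03*v^2 - 0.6*v + 2.4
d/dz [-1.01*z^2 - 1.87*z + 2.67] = -2.02*z - 1.87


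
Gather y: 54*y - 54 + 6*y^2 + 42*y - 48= 6*y^2 + 96*y - 102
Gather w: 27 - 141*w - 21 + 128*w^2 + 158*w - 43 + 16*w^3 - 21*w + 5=16*w^3 + 128*w^2 - 4*w - 32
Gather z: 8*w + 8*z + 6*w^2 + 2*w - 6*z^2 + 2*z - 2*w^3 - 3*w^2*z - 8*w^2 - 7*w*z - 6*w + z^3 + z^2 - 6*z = -2*w^3 - 2*w^2 + 4*w + z^3 - 5*z^2 + z*(-3*w^2 - 7*w + 4)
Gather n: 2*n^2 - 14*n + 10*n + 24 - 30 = 2*n^2 - 4*n - 6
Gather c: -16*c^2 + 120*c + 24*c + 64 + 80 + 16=-16*c^2 + 144*c + 160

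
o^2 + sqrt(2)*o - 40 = (o - 4*sqrt(2))*(o + 5*sqrt(2))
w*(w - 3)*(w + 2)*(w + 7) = w^4 + 6*w^3 - 13*w^2 - 42*w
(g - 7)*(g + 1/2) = g^2 - 13*g/2 - 7/2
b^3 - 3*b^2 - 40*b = b*(b - 8)*(b + 5)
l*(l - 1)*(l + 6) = l^3 + 5*l^2 - 6*l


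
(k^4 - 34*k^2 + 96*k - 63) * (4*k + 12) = 4*k^5 + 12*k^4 - 136*k^3 - 24*k^2 + 900*k - 756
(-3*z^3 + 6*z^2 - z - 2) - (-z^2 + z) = -3*z^3 + 7*z^2 - 2*z - 2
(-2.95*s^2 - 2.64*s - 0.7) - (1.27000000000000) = -2.95*s^2 - 2.64*s - 1.97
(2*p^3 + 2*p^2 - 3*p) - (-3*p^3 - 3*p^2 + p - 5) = 5*p^3 + 5*p^2 - 4*p + 5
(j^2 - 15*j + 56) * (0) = 0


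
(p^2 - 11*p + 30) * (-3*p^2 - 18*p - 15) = -3*p^4 + 15*p^3 + 93*p^2 - 375*p - 450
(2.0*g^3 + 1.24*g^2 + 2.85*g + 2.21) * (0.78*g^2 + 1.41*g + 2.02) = 1.56*g^5 + 3.7872*g^4 + 8.0114*g^3 + 8.2471*g^2 + 8.8731*g + 4.4642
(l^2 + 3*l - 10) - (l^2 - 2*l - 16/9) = 5*l - 74/9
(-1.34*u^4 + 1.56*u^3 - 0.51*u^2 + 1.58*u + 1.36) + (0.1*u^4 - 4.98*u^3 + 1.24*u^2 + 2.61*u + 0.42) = -1.24*u^4 - 3.42*u^3 + 0.73*u^2 + 4.19*u + 1.78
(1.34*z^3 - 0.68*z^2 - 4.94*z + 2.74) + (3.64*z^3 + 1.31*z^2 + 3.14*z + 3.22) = 4.98*z^3 + 0.63*z^2 - 1.8*z + 5.96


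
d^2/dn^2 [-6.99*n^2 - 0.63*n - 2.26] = -13.9800000000000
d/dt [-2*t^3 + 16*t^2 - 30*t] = -6*t^2 + 32*t - 30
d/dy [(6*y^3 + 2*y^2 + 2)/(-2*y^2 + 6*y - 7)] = 2*(-6*y^4 + 36*y^3 - 57*y^2 - 10*y - 6)/(4*y^4 - 24*y^3 + 64*y^2 - 84*y + 49)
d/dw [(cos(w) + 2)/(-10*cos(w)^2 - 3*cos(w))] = -(10*sin(w) + 6*sin(w)/cos(w)^2 + 40*tan(w))/(10*cos(w) + 3)^2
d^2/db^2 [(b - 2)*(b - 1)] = 2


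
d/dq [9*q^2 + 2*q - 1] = 18*q + 2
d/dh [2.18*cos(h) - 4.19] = -2.18*sin(h)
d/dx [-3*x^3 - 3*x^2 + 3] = 3*x*(-3*x - 2)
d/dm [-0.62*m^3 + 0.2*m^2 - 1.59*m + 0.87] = -1.86*m^2 + 0.4*m - 1.59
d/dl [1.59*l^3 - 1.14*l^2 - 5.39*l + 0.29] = 4.77*l^2 - 2.28*l - 5.39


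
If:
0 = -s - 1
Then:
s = -1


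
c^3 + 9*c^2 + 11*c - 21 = (c - 1)*(c + 3)*(c + 7)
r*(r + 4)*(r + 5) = r^3 + 9*r^2 + 20*r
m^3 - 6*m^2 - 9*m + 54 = (m - 6)*(m - 3)*(m + 3)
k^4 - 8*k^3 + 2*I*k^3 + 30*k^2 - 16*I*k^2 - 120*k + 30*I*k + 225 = (k - 5)*(k - 3)*(k - 3*I)*(k + 5*I)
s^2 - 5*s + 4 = (s - 4)*(s - 1)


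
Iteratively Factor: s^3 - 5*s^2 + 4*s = (s - 4)*(s^2 - s) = (s - 4)*(s - 1)*(s)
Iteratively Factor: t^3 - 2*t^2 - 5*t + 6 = (t - 1)*(t^2 - t - 6) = (t - 3)*(t - 1)*(t + 2)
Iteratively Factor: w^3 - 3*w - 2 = (w + 1)*(w^2 - w - 2) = (w - 2)*(w + 1)*(w + 1)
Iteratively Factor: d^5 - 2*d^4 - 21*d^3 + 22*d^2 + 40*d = (d + 1)*(d^4 - 3*d^3 - 18*d^2 + 40*d) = (d + 1)*(d + 4)*(d^3 - 7*d^2 + 10*d) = d*(d + 1)*(d + 4)*(d^2 - 7*d + 10) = d*(d - 5)*(d + 1)*(d + 4)*(d - 2)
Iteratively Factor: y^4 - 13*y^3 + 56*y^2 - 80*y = (y - 5)*(y^3 - 8*y^2 + 16*y) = y*(y - 5)*(y^2 - 8*y + 16) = y*(y - 5)*(y - 4)*(y - 4)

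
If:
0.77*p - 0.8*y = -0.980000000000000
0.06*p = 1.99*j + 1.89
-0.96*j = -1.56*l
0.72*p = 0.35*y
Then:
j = -0.92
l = -0.56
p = 1.12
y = 2.30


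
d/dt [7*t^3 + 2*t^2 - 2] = t*(21*t + 4)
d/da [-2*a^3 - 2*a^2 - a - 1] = -6*a^2 - 4*a - 1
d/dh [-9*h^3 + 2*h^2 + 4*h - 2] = -27*h^2 + 4*h + 4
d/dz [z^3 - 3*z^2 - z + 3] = 3*z^2 - 6*z - 1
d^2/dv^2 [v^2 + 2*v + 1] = 2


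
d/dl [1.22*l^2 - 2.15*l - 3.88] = 2.44*l - 2.15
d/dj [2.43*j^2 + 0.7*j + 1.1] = 4.86*j + 0.7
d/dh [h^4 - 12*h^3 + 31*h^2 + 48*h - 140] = 4*h^3 - 36*h^2 + 62*h + 48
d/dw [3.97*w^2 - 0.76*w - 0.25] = 7.94*w - 0.76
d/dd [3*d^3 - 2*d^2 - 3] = d*(9*d - 4)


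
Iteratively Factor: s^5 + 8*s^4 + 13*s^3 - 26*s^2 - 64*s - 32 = (s + 1)*(s^4 + 7*s^3 + 6*s^2 - 32*s - 32) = (s + 1)*(s + 4)*(s^3 + 3*s^2 - 6*s - 8) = (s - 2)*(s + 1)*(s + 4)*(s^2 + 5*s + 4) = (s - 2)*(s + 1)^2*(s + 4)*(s + 4)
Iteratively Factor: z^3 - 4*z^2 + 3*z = (z - 3)*(z^2 - z) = (z - 3)*(z - 1)*(z)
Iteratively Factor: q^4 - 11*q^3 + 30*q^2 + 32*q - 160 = (q - 4)*(q^3 - 7*q^2 + 2*q + 40) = (q - 5)*(q - 4)*(q^2 - 2*q - 8) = (q - 5)*(q - 4)*(q + 2)*(q - 4)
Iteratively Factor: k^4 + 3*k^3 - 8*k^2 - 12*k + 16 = (k + 2)*(k^3 + k^2 - 10*k + 8) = (k - 2)*(k + 2)*(k^2 + 3*k - 4) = (k - 2)*(k - 1)*(k + 2)*(k + 4)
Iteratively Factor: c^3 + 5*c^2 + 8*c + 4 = (c + 2)*(c^2 + 3*c + 2) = (c + 2)^2*(c + 1)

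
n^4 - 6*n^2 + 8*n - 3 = (n - 1)^3*(n + 3)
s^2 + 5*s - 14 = (s - 2)*(s + 7)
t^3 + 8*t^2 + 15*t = t*(t + 3)*(t + 5)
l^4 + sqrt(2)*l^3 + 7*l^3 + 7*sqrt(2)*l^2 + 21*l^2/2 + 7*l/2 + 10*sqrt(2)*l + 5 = (l + 2)*(l + 5)*(l + sqrt(2)/2)^2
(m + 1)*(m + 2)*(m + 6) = m^3 + 9*m^2 + 20*m + 12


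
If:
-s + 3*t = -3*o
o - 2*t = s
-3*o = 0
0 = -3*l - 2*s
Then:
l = 0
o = 0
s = 0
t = 0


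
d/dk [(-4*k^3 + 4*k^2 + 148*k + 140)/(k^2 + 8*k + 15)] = 4*(-k^2 - 6*k + 11)/(k^2 + 6*k + 9)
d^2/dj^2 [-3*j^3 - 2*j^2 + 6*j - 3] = -18*j - 4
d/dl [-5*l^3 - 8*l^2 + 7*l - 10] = -15*l^2 - 16*l + 7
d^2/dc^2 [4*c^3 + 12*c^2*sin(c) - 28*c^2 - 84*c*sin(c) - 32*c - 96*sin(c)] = -12*c^2*sin(c) + 84*c*sin(c) + 48*c*cos(c) + 24*c + 120*sin(c) - 168*cos(c) - 56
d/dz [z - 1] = 1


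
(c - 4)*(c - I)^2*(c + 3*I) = c^4 - 4*c^3 + I*c^3 + 5*c^2 - 4*I*c^2 - 20*c - 3*I*c + 12*I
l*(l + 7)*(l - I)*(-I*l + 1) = -I*l^4 - 7*I*l^3 - I*l^2 - 7*I*l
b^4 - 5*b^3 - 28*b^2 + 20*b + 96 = (b - 8)*(b - 2)*(b + 2)*(b + 3)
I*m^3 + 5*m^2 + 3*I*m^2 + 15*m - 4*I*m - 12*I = (m + 3)*(m - 4*I)*(I*m + 1)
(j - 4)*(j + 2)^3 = j^4 + 2*j^3 - 12*j^2 - 40*j - 32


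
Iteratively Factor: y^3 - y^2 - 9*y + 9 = (y + 3)*(y^2 - 4*y + 3) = (y - 3)*(y + 3)*(y - 1)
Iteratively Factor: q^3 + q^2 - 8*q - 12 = (q - 3)*(q^2 + 4*q + 4) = (q - 3)*(q + 2)*(q + 2)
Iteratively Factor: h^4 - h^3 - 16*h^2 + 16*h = (h)*(h^3 - h^2 - 16*h + 16) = h*(h - 1)*(h^2 - 16) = h*(h - 4)*(h - 1)*(h + 4)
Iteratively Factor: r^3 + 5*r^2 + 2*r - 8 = (r + 4)*(r^2 + r - 2) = (r - 1)*(r + 4)*(r + 2)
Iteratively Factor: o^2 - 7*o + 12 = (o - 4)*(o - 3)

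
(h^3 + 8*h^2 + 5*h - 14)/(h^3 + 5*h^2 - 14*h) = (h^2 + h - 2)/(h*(h - 2))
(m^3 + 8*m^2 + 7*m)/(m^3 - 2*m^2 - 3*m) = (m + 7)/(m - 3)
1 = 1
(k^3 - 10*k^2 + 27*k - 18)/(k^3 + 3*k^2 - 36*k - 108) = (k^2 - 4*k + 3)/(k^2 + 9*k + 18)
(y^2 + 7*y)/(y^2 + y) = (y + 7)/(y + 1)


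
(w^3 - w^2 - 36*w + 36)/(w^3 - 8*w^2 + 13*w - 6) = (w + 6)/(w - 1)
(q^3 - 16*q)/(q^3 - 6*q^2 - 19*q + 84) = q*(q - 4)/(q^2 - 10*q + 21)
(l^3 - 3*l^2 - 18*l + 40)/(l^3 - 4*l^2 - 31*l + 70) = (l^2 - l - 20)/(l^2 - 2*l - 35)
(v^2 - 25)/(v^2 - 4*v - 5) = (v + 5)/(v + 1)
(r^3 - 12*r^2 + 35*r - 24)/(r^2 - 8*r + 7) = (r^2 - 11*r + 24)/(r - 7)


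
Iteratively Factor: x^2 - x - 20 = (x + 4)*(x - 5)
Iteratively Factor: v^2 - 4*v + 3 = (v - 1)*(v - 3)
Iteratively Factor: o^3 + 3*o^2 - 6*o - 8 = (o - 2)*(o^2 + 5*o + 4) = (o - 2)*(o + 4)*(o + 1)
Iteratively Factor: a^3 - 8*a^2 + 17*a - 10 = (a - 1)*(a^2 - 7*a + 10) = (a - 5)*(a - 1)*(a - 2)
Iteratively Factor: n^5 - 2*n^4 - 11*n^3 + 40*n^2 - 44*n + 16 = (n - 1)*(n^4 - n^3 - 12*n^2 + 28*n - 16) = (n - 2)*(n - 1)*(n^3 + n^2 - 10*n + 8) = (n - 2)^2*(n - 1)*(n^2 + 3*n - 4) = (n - 2)^2*(n - 1)*(n + 4)*(n - 1)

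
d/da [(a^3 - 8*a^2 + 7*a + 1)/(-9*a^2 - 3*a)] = (-3*a^4 - 2*a^3 + 29*a^2 + 6*a + 1)/(3*a^2*(9*a^2 + 6*a + 1))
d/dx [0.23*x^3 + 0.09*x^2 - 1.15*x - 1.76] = 0.69*x^2 + 0.18*x - 1.15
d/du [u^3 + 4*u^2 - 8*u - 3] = 3*u^2 + 8*u - 8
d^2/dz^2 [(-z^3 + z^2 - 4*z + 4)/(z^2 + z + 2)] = 8*(-z^3 + 6*z + 2)/(z^6 + 3*z^5 + 9*z^4 + 13*z^3 + 18*z^2 + 12*z + 8)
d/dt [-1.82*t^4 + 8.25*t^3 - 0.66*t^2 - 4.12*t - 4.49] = -7.28*t^3 + 24.75*t^2 - 1.32*t - 4.12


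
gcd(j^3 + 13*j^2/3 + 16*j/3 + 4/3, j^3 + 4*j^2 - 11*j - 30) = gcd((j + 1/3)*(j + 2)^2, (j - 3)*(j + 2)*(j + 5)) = j + 2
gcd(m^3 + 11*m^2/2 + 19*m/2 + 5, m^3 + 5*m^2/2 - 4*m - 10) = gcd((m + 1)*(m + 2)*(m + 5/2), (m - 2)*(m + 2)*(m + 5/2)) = m^2 + 9*m/2 + 5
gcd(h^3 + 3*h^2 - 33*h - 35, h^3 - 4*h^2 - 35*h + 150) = h - 5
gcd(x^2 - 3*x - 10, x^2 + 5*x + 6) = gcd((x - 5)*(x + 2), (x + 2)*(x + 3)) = x + 2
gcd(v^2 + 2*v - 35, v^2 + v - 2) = 1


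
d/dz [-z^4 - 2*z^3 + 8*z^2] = 2*z*(-2*z^2 - 3*z + 8)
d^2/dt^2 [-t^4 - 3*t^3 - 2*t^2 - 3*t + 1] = -12*t^2 - 18*t - 4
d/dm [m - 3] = 1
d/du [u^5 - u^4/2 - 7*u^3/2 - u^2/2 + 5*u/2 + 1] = 5*u^4 - 2*u^3 - 21*u^2/2 - u + 5/2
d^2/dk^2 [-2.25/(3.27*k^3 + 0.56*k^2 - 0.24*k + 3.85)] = ((44.145*k + 2.52)*(3.27*k^3 + 0.56*k^2 - 0.24*k + 3.85) - 2.25*(9.81*k^2 + 1.12*k - 0.24)*(19.62*k^2 + 2.24*k - 0.48))/(3.27*k^3 + 0.56*k^2 - 0.24*k + 3.85)^3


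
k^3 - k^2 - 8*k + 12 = (k - 2)^2*(k + 3)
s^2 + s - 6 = (s - 2)*(s + 3)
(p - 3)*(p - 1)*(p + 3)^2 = p^4 + 2*p^3 - 12*p^2 - 18*p + 27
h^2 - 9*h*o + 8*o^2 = (h - 8*o)*(h - o)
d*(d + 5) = d^2 + 5*d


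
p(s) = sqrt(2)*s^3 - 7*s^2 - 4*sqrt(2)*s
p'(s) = 3*sqrt(2)*s^2 - 14*s - 4*sqrt(2)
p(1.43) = -18.27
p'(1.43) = -17.00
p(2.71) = -38.59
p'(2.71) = -12.44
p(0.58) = -5.36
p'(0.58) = -12.35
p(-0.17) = 0.75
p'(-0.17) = -3.15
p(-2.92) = -78.38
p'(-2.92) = 71.40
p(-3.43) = -120.02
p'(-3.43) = 92.28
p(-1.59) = -14.39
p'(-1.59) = 27.33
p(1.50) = -19.46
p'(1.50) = -17.11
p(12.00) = 1367.88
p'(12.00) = 437.28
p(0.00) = 0.00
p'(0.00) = -5.66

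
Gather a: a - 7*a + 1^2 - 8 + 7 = -6*a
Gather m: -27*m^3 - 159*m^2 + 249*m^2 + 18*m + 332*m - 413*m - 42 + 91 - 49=-27*m^3 + 90*m^2 - 63*m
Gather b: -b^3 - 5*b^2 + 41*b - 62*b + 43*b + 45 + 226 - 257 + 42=-b^3 - 5*b^2 + 22*b + 56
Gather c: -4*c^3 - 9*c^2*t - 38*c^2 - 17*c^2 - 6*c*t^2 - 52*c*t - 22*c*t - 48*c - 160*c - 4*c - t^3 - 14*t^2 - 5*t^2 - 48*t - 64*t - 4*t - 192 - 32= -4*c^3 + c^2*(-9*t - 55) + c*(-6*t^2 - 74*t - 212) - t^3 - 19*t^2 - 116*t - 224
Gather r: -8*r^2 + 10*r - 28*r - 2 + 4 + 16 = -8*r^2 - 18*r + 18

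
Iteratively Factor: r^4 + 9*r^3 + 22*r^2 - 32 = (r + 4)*(r^3 + 5*r^2 + 2*r - 8) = (r + 2)*(r + 4)*(r^2 + 3*r - 4) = (r + 2)*(r + 4)^2*(r - 1)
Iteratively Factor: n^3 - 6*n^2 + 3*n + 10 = (n - 2)*(n^2 - 4*n - 5) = (n - 2)*(n + 1)*(n - 5)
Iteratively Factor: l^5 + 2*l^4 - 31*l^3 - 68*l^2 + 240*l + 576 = (l - 4)*(l^4 + 6*l^3 - 7*l^2 - 96*l - 144) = (l - 4)^2*(l^3 + 10*l^2 + 33*l + 36) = (l - 4)^2*(l + 3)*(l^2 + 7*l + 12) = (l - 4)^2*(l + 3)*(l + 4)*(l + 3)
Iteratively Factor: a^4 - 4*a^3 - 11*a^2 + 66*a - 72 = (a - 2)*(a^3 - 2*a^2 - 15*a + 36) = (a - 3)*(a - 2)*(a^2 + a - 12) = (a - 3)^2*(a - 2)*(a + 4)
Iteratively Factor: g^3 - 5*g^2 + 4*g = (g)*(g^2 - 5*g + 4) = g*(g - 1)*(g - 4)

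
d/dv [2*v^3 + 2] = 6*v^2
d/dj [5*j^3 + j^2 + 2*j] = 15*j^2 + 2*j + 2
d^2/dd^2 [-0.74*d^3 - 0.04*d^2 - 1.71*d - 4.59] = -4.44*d - 0.08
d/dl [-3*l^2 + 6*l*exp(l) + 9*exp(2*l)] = 6*l*exp(l) - 6*l + 18*exp(2*l) + 6*exp(l)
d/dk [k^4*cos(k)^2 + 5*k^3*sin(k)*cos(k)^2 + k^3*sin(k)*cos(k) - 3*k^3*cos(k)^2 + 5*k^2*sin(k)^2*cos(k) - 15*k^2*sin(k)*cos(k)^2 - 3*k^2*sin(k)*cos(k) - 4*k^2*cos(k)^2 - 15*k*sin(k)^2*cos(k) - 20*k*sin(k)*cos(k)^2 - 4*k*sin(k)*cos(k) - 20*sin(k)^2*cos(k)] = -k^4*sin(2*k) + 3*sqrt(2)*k^3*sin(2*k + pi/4) + 5*k^3*cos(k)/4 + 15*k^3*cos(3*k)/4 + 2*k^3 + 5*k^2*sin(k)/2 + 11*k^2*sin(2*k)/2 + 15*k^2*sin(3*k)/2 - 15*k^2*cos(k)/4 - 15*k^2*cos(2*k)/2 - 45*k^2*cos(3*k)/4 - 9*k^2/2 - 15*k*sin(k)/4 - 3*k*sin(2*k) - 75*k*sin(3*k)/4 - 5*k*cos(k)/2 - 8*k*cos(2*k) - 35*k*cos(3*k)/2 - 4*k - 2*sin(2*k) - 20*sin(3*k) - 15*cos(k)/4 + 15*cos(3*k)/4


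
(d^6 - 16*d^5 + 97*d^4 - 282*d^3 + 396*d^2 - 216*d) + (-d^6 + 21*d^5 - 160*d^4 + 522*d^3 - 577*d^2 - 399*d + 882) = 5*d^5 - 63*d^4 + 240*d^3 - 181*d^2 - 615*d + 882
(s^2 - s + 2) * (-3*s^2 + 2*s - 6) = -3*s^4 + 5*s^3 - 14*s^2 + 10*s - 12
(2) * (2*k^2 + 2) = 4*k^2 + 4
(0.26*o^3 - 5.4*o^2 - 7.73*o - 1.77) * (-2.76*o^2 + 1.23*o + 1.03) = -0.7176*o^5 + 15.2238*o^4 + 14.9606*o^3 - 10.1847*o^2 - 10.139*o - 1.8231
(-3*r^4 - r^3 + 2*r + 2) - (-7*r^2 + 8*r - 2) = -3*r^4 - r^3 + 7*r^2 - 6*r + 4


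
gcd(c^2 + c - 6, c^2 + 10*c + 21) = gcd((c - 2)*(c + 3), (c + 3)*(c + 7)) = c + 3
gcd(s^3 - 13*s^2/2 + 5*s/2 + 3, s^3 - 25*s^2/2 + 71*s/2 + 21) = s^2 - 11*s/2 - 3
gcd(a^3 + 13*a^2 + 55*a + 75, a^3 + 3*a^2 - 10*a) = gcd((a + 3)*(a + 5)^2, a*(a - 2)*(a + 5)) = a + 5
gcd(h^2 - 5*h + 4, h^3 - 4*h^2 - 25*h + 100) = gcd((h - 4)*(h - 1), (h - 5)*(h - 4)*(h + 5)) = h - 4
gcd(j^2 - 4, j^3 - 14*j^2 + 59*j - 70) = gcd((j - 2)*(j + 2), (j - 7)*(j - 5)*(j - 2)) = j - 2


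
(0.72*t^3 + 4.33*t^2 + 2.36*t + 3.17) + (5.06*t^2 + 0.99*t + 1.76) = 0.72*t^3 + 9.39*t^2 + 3.35*t + 4.93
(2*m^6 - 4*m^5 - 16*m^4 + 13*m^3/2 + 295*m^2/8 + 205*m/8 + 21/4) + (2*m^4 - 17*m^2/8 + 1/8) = 2*m^6 - 4*m^5 - 14*m^4 + 13*m^3/2 + 139*m^2/4 + 205*m/8 + 43/8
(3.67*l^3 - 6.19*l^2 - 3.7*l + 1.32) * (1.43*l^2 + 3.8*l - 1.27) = 5.2481*l^5 + 5.0943*l^4 - 33.4739*l^3 - 4.3111*l^2 + 9.715*l - 1.6764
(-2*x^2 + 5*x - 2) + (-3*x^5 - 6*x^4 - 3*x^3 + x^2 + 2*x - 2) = -3*x^5 - 6*x^4 - 3*x^3 - x^2 + 7*x - 4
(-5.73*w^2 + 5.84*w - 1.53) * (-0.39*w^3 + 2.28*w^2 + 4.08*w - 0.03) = 2.2347*w^5 - 15.342*w^4 - 9.4665*w^3 + 20.5107*w^2 - 6.4176*w + 0.0459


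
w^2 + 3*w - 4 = (w - 1)*(w + 4)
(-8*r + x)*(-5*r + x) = 40*r^2 - 13*r*x + x^2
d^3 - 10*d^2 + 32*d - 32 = (d - 4)^2*(d - 2)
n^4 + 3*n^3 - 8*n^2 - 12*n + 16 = (n - 2)*(n - 1)*(n + 2)*(n + 4)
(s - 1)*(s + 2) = s^2 + s - 2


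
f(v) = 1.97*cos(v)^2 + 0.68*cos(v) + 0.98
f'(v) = -3.94*sin(v)*cos(v) - 0.68*sin(v)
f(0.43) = 3.23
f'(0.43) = -1.78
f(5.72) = 2.96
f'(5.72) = 2.14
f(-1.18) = 1.52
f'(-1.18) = 2.02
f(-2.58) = 1.82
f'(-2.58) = -1.41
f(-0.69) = 2.68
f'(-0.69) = 2.37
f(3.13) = 2.27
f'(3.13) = 0.04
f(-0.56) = 2.97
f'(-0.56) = 2.13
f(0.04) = 3.63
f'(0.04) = -0.18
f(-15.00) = 1.60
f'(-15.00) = -1.50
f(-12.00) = 2.96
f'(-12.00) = -2.15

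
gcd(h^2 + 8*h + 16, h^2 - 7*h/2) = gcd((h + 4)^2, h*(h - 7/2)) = 1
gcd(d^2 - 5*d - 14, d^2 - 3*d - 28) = d - 7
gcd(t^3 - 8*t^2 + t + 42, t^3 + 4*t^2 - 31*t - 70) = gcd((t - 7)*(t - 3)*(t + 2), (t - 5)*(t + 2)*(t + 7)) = t + 2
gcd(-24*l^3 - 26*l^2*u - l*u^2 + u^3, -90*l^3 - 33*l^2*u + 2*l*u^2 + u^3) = -6*l + u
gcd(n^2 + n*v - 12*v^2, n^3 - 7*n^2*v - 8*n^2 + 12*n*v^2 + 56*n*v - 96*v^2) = -n + 3*v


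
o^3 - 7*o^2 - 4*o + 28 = (o - 7)*(o - 2)*(o + 2)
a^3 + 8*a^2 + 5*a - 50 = (a - 2)*(a + 5)^2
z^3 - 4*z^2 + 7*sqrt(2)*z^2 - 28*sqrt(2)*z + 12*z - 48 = (z - 4)*(z + sqrt(2))*(z + 6*sqrt(2))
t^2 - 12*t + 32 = (t - 8)*(t - 4)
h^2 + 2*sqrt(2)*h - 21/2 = (h - 3*sqrt(2)/2)*(h + 7*sqrt(2)/2)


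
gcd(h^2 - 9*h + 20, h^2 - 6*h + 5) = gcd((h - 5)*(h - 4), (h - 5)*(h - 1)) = h - 5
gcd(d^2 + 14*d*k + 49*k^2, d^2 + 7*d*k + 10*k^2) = 1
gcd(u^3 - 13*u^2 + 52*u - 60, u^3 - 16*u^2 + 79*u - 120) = u - 5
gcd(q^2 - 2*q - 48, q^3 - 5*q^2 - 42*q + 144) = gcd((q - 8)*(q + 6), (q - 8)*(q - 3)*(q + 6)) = q^2 - 2*q - 48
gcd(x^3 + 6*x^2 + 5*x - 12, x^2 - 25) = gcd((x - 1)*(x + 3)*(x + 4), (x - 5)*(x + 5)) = 1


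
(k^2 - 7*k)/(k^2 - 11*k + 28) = k/(k - 4)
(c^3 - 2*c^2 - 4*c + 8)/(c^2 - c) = (c^3 - 2*c^2 - 4*c + 8)/(c*(c - 1))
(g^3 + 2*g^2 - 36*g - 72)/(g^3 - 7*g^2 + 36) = (g + 6)/(g - 3)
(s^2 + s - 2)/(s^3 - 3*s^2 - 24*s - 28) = (s - 1)/(s^2 - 5*s - 14)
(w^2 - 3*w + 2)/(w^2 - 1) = (w - 2)/(w + 1)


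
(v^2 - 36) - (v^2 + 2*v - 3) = -2*v - 33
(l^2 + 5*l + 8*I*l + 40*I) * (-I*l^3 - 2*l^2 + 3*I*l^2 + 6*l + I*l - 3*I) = -I*l^5 + 6*l^4 - 2*I*l^4 + 12*l^3 - 98*l^2 - 30*I*l^2 - 16*l + 225*I*l + 120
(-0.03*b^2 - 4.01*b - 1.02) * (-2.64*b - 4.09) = 0.0792*b^3 + 10.7091*b^2 + 19.0937*b + 4.1718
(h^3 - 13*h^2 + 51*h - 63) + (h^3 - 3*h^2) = 2*h^3 - 16*h^2 + 51*h - 63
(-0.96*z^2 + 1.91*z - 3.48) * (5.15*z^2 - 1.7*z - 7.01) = -4.944*z^4 + 11.4685*z^3 - 14.4394*z^2 - 7.4731*z + 24.3948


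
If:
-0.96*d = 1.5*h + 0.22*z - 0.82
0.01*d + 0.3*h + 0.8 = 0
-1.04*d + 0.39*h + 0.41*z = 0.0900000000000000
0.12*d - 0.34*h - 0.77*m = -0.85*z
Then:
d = 2.86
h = -2.76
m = 12.81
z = 10.09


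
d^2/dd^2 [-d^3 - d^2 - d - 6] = -6*d - 2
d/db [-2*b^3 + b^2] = 2*b*(1 - 3*b)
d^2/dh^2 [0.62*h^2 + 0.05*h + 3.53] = 1.24000000000000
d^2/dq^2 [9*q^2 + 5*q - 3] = 18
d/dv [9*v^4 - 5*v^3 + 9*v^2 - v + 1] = 36*v^3 - 15*v^2 + 18*v - 1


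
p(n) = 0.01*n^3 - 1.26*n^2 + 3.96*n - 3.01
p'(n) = 0.03*n^2 - 2.52*n + 3.96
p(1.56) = 0.14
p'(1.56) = 0.10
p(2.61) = -1.08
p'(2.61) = -2.41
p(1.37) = 0.08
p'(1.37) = 0.56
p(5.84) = -20.86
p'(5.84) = -9.73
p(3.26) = -3.14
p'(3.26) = -3.94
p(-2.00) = -16.05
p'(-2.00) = 9.12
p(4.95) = -13.07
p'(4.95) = -7.78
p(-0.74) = -6.63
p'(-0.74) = 5.84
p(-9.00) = -148.00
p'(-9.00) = 29.07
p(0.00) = -3.01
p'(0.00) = 3.96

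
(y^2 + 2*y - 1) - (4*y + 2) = y^2 - 2*y - 3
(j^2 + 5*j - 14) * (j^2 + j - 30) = j^4 + 6*j^3 - 39*j^2 - 164*j + 420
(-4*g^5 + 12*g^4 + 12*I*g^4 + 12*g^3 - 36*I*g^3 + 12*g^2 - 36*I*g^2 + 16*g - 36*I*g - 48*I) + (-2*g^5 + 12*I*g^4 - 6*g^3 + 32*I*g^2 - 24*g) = -6*g^5 + 12*g^4 + 24*I*g^4 + 6*g^3 - 36*I*g^3 + 12*g^2 - 4*I*g^2 - 8*g - 36*I*g - 48*I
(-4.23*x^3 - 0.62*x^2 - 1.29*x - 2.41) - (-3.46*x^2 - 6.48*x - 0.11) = -4.23*x^3 + 2.84*x^2 + 5.19*x - 2.3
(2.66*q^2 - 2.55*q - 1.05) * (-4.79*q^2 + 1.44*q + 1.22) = -12.7414*q^4 + 16.0449*q^3 + 4.6027*q^2 - 4.623*q - 1.281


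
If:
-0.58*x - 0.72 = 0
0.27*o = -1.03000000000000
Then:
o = -3.81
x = -1.24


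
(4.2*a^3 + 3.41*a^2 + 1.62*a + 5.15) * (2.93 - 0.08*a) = -0.336*a^4 + 12.0332*a^3 + 9.8617*a^2 + 4.3346*a + 15.0895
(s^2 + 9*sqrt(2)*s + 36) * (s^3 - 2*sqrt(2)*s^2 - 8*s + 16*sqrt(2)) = s^5 + 7*sqrt(2)*s^4 - 8*s^3 - 128*sqrt(2)*s^2 + 576*sqrt(2)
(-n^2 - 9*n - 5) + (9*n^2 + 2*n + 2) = 8*n^2 - 7*n - 3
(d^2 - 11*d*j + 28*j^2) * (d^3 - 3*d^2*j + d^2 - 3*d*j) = d^5 - 14*d^4*j + d^4 + 61*d^3*j^2 - 14*d^3*j - 84*d^2*j^3 + 61*d^2*j^2 - 84*d*j^3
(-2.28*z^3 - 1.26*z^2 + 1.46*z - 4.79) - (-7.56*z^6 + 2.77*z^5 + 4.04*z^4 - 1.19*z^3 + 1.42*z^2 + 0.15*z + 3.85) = 7.56*z^6 - 2.77*z^5 - 4.04*z^4 - 1.09*z^3 - 2.68*z^2 + 1.31*z - 8.64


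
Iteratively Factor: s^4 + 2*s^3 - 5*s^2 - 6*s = (s)*(s^3 + 2*s^2 - 5*s - 6) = s*(s + 1)*(s^2 + s - 6) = s*(s + 1)*(s + 3)*(s - 2)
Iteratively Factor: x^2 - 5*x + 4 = (x - 1)*(x - 4)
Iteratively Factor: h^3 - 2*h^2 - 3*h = (h)*(h^2 - 2*h - 3) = h*(h - 3)*(h + 1)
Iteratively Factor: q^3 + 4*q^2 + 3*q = (q)*(q^2 + 4*q + 3) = q*(q + 3)*(q + 1)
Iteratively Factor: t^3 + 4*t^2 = (t)*(t^2 + 4*t) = t*(t + 4)*(t)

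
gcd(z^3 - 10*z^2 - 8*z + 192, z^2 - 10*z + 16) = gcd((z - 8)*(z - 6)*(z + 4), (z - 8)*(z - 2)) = z - 8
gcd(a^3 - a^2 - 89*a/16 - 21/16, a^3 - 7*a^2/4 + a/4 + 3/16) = a + 1/4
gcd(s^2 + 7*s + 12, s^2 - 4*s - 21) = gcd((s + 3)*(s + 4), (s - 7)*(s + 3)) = s + 3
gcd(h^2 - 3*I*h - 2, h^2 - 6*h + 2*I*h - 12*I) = 1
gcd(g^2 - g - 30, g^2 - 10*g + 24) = g - 6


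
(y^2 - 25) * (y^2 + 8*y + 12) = y^4 + 8*y^3 - 13*y^2 - 200*y - 300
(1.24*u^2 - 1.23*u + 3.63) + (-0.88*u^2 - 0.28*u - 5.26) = 0.36*u^2 - 1.51*u - 1.63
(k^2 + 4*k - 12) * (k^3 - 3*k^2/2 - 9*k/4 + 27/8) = k^5 + 5*k^4/2 - 81*k^3/4 + 99*k^2/8 + 81*k/2 - 81/2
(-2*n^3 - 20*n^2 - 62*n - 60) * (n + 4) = -2*n^4 - 28*n^3 - 142*n^2 - 308*n - 240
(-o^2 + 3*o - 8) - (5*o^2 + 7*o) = -6*o^2 - 4*o - 8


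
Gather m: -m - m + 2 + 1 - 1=2 - 2*m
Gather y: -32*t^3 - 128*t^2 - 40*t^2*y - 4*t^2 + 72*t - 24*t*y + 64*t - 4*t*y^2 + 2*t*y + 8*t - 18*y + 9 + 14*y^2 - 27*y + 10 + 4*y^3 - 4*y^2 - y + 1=-32*t^3 - 132*t^2 + 144*t + 4*y^3 + y^2*(10 - 4*t) + y*(-40*t^2 - 22*t - 46) + 20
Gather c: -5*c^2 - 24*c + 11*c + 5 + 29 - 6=-5*c^2 - 13*c + 28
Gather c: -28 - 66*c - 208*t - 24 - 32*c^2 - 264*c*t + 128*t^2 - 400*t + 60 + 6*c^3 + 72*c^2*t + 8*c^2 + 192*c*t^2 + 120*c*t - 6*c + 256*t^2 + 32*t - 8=6*c^3 + c^2*(72*t - 24) + c*(192*t^2 - 144*t - 72) + 384*t^2 - 576*t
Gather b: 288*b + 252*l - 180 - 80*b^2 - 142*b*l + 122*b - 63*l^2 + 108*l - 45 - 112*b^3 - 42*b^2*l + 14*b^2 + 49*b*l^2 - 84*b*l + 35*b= -112*b^3 + b^2*(-42*l - 66) + b*(49*l^2 - 226*l + 445) - 63*l^2 + 360*l - 225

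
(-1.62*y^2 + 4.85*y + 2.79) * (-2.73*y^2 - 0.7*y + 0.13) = 4.4226*y^4 - 12.1065*y^3 - 11.2223*y^2 - 1.3225*y + 0.3627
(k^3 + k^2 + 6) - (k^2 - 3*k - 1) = k^3 + 3*k + 7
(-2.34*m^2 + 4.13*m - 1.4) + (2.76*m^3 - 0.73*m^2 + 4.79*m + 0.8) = 2.76*m^3 - 3.07*m^2 + 8.92*m - 0.6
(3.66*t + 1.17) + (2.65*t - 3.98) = 6.31*t - 2.81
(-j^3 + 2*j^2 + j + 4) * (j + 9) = -j^4 - 7*j^3 + 19*j^2 + 13*j + 36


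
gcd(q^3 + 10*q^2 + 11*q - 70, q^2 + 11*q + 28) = q + 7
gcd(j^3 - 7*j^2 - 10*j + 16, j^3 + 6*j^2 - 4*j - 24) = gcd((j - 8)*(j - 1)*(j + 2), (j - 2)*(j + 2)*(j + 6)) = j + 2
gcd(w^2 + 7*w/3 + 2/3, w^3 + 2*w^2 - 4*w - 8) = w + 2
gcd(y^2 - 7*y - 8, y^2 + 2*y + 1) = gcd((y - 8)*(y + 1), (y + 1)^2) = y + 1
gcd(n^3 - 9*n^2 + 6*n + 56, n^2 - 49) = n - 7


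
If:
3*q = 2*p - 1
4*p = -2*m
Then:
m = -3*q - 1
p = 3*q/2 + 1/2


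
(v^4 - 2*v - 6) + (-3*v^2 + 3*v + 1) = v^4 - 3*v^2 + v - 5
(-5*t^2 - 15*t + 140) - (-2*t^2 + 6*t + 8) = -3*t^2 - 21*t + 132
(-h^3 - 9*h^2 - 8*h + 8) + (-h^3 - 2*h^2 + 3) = -2*h^3 - 11*h^2 - 8*h + 11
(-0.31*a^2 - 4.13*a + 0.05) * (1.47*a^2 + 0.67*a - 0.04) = -0.4557*a^4 - 6.2788*a^3 - 2.6812*a^2 + 0.1987*a - 0.002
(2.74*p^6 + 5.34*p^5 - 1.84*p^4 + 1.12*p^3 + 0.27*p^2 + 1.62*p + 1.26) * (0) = 0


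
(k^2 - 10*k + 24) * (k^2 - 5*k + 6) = k^4 - 15*k^3 + 80*k^2 - 180*k + 144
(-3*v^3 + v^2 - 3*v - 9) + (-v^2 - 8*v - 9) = -3*v^3 - 11*v - 18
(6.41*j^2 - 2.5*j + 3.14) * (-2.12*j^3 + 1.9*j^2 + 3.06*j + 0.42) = -13.5892*j^5 + 17.479*j^4 + 8.2078*j^3 + 1.0082*j^2 + 8.5584*j + 1.3188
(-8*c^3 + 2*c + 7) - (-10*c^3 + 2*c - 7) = 2*c^3 + 14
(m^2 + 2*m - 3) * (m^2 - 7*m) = m^4 - 5*m^3 - 17*m^2 + 21*m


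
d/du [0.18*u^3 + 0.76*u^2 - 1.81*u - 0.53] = 0.54*u^2 + 1.52*u - 1.81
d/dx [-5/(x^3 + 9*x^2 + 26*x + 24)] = 5*(3*x^2 + 18*x + 26)/(x^3 + 9*x^2 + 26*x + 24)^2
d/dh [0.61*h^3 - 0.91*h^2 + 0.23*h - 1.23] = 1.83*h^2 - 1.82*h + 0.23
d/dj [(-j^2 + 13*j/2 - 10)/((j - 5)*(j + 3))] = (-9*j^2 + 100*j - 235)/(2*(j^4 - 4*j^3 - 26*j^2 + 60*j + 225))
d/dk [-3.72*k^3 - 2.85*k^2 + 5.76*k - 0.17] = -11.16*k^2 - 5.7*k + 5.76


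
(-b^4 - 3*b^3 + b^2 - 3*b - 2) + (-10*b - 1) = -b^4 - 3*b^3 + b^2 - 13*b - 3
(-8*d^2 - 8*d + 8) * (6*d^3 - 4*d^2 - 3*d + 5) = -48*d^5 - 16*d^4 + 104*d^3 - 48*d^2 - 64*d + 40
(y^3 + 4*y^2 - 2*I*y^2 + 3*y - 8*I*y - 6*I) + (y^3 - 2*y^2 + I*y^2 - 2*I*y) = 2*y^3 + 2*y^2 - I*y^2 + 3*y - 10*I*y - 6*I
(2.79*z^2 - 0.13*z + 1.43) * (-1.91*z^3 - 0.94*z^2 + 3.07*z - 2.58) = -5.3289*z^5 - 2.3743*z^4 + 5.9562*z^3 - 8.9415*z^2 + 4.7255*z - 3.6894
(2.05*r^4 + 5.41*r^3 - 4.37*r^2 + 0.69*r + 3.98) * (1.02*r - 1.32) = 2.091*r^5 + 2.8122*r^4 - 11.5986*r^3 + 6.4722*r^2 + 3.1488*r - 5.2536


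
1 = 1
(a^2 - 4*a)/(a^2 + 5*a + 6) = a*(a - 4)/(a^2 + 5*a + 6)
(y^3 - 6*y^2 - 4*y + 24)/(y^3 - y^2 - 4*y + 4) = (y - 6)/(y - 1)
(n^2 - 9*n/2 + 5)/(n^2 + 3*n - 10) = (n - 5/2)/(n + 5)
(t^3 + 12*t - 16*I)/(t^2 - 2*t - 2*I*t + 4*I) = (t^2 + 2*I*t + 8)/(t - 2)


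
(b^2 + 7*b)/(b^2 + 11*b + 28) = b/(b + 4)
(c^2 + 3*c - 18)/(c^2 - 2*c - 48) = (c - 3)/(c - 8)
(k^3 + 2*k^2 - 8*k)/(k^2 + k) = (k^2 + 2*k - 8)/(k + 1)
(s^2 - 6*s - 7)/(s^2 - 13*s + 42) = (s + 1)/(s - 6)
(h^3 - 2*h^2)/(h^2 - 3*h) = h*(h - 2)/(h - 3)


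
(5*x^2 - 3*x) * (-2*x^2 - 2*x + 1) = -10*x^4 - 4*x^3 + 11*x^2 - 3*x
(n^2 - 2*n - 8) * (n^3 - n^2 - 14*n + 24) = n^5 - 3*n^4 - 20*n^3 + 60*n^2 + 64*n - 192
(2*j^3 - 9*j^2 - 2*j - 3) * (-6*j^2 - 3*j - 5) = -12*j^5 + 48*j^4 + 29*j^3 + 69*j^2 + 19*j + 15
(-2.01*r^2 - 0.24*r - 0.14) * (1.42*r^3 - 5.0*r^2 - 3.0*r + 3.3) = -2.8542*r^5 + 9.7092*r^4 + 7.0312*r^3 - 5.213*r^2 - 0.372*r - 0.462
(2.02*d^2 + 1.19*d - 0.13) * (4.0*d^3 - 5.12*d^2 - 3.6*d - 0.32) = 8.08*d^5 - 5.5824*d^4 - 13.8848*d^3 - 4.2648*d^2 + 0.0872000000000001*d + 0.0416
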